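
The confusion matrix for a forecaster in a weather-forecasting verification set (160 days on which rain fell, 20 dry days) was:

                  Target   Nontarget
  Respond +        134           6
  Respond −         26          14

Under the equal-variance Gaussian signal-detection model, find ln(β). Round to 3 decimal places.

ln β = -0.347

H = 134/160 = 0.8375
FA = 6/20 = 0.3000
z(H) = z(0.8375) = 0.9842
z(FA) = z(0.3000) = -0.5244
ln β = −½·[z(H)² − z(FA)²] = −0.5 × (0.9686 − 0.2750) = -0.3468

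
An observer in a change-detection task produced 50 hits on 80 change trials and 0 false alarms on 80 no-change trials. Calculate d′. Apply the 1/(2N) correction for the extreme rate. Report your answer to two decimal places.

The false-alarm rate is 0/80 = 0, so apply the 1/(2N) correction: FA → 1/(2·80) = 0.00625.
z(H) = z(0.62500) = 0.319
z(FA) = z(0.00625) = -2.498
d' = 0.319 − (-2.498) = 2.817

d′ = 2.82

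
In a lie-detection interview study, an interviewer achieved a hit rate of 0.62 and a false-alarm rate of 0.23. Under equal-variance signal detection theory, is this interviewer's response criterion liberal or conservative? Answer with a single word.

conservative

z(H) = 0.305, z(FA) = -0.739
c = −½·(z(H) + z(FA)) = 0.217
c > 0 → conservative criterion (biased toward responding “no”).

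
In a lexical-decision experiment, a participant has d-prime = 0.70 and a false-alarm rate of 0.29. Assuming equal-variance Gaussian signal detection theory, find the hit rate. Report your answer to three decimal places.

z(false-alarm rate) = z(0.29) = -0.5534
z(H) = z(FA) + d' = -0.5534 + 0.70 = 0.1466
hit rate = Φ(0.1466) = 0.5583

hit rate = 0.558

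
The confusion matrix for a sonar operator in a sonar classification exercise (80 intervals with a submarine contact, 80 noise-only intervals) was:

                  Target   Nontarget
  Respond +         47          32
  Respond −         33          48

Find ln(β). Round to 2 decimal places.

ln β = 0.01

H = 47/80 = 0.5875
FA = 32/80 = 0.4000
z(H) = 0.221
z(FA) = -0.253
ln β = −½·[z(H)² − z(FA)²] = −0.5 × (0.049 − 0.064) = 0.0075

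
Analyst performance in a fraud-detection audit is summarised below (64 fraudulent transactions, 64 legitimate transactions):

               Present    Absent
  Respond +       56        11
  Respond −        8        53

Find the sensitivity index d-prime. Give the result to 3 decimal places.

d-prime = 2.097

H = 56/64 = 0.8750
FA = 11/64 = 0.1719
z(H) = 1.1503
z(FA) = -0.9467
d' = z(H) − z(FA) = 1.1503 − (-0.9467) = 2.0970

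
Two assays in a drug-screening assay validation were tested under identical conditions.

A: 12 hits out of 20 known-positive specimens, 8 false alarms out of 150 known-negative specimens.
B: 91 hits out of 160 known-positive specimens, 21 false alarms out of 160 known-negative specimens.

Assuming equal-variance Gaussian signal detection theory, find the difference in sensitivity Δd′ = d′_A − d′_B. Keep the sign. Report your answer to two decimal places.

A: z(0.6000) = 0.253, z(0.0533) = -1.614, d' = 1.867
B: z(0.5687) = 0.173, z(0.1313) = -1.120, d' = 1.293
Δd' = d'_A − d'_B = 1.867 − 1.293 = 0.574
A has the higher sensitivity.

Δd′ = 0.57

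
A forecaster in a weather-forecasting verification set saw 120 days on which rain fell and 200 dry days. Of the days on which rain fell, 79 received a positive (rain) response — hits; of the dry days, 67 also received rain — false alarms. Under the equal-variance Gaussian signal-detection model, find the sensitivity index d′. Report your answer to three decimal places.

d′ = 0.834

H = 79/120 = 0.6583
FA = 67/200 = 0.3350
z(0.6583) = 0.4078, z(0.3350) = -0.4261
d' = z(H) − z(FA) = 0.4078 − (-0.4261) = 0.8339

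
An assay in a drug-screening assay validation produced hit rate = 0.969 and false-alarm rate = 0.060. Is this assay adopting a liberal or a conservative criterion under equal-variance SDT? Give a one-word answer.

liberal

z(H) = 1.866, z(FA) = -1.555
c = −½·(z(H) + z(FA)) = -0.1555
c < 0 → liberal criterion (biased toward responding “yes”).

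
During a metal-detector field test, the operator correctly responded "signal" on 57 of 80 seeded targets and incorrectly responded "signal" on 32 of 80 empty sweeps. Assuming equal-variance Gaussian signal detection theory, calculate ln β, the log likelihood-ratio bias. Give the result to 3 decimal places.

H = 57/80 = 0.7125
FA = 32/80 = 0.4000
z(H) = z(0.7125) = 0.5607
z(FA) = z(0.4000) = -0.2533
ln β = −½·[z(H)² − z(FA)²] = −0.5 × (0.3144 − 0.0642) = -0.1251

ln β = -0.125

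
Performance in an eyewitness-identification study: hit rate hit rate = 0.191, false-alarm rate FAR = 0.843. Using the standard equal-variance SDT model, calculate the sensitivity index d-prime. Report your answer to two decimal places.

d-prime = -1.88

z(H) = z(0.191) = -0.8742
z(FA) = z(0.843) = 1.0069
d' = z(H) − z(FA) = -0.8742 − 1.0069 = -1.8811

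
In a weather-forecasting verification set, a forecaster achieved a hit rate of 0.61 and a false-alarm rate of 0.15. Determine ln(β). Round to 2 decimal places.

z(H) = z(0.61) = 0.279
z(FA) = z(0.15) = -1.036
ln β = −½·[z(H)² − z(FA)²] = −0.5 × (0.078 − 1.073) = 0.4975

ln β = 0.50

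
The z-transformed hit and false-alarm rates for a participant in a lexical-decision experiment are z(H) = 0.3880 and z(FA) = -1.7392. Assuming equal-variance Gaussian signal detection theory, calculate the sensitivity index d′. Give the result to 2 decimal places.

d′ = 2.13

d' = z(H) − z(FA) = 0.3880 − (-1.7392) = 2.1272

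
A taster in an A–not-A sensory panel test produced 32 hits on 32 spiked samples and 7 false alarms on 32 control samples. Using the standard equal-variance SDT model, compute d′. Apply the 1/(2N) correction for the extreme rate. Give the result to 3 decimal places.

The hit rate is 32/32 = 1, so apply the 1/(2N) correction: H → 1 − 1/(2·32) = 0.98438.
z(H) = z(0.98438) = 2.1540
z(FA) = z(0.21875) = -0.7764
d' = 2.1540 − (-0.7764) = 2.9304

d′ = 2.930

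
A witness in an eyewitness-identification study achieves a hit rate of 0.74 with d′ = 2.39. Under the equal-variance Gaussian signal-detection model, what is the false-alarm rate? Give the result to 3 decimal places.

false-alarm rate = 0.040

z(hit rate) = z(0.74) = 0.6433
z(FA) = z(H) − d' = 0.6433 − 2.39 = -1.7467
false-alarm rate = Φ(-1.7467) = 0.0403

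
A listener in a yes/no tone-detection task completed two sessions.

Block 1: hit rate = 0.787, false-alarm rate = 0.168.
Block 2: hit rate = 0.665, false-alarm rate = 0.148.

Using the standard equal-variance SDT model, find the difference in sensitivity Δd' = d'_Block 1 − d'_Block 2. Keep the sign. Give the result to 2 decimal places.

Δd' = 0.29

Block 1: z(0.787) = 0.796, z(0.168) = -0.962, d' = 1.758
Block 2: z(0.665) = 0.426, z(0.148) = -1.045, d' = 1.471
Δd' = d'_Block 1 − d'_Block 2 = 1.758 − 1.471 = 0.287
Block 1 has the higher sensitivity.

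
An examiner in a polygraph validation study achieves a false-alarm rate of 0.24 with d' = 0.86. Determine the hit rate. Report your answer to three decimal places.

hit rate = 0.561

z(false-alarm rate) = z(0.24) = -0.7063
z(H) = z(FA) + d' = -0.7063 + 0.86 = 0.1537
hit rate = Φ(0.1537) = 0.5611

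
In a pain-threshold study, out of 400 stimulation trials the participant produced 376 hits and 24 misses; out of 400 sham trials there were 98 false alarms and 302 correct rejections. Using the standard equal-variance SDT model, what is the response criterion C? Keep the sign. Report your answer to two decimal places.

C = -0.43

H = 376/400 = 0.9400
FA = 98/400 = 0.2450
z(0.9400) = 1.5548, z(0.2450) = -0.6903
c = −½·[z(H) + z(FA)] = −0.5 × (1.5548 + (-0.6903)) = -0.43225
c < 0: the participant has a liberal response bias.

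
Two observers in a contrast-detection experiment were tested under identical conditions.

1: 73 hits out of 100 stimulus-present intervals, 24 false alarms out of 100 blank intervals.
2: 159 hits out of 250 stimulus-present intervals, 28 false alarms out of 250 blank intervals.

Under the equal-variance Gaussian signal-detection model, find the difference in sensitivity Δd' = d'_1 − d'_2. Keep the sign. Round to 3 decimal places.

Δd' = -0.245

1: z(0.7300) = 0.6128, z(0.2400) = -0.7063, d' = 1.3191
2: z(0.6360) = 0.3478, z(0.1120) = -1.2160, d' = 1.5638
Δd' = d'_1 − d'_2 = 1.3191 − 1.5638 = -0.2447
2 has the higher sensitivity.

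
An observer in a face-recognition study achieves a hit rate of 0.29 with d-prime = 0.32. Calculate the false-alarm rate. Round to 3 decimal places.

false-alarm rate = 0.191

z(hit rate) = z(0.29) = -0.5534
z(FA) = z(H) − d' = -0.5534 − 0.32 = -0.8734
false-alarm rate = Φ(-0.8734) = 0.1912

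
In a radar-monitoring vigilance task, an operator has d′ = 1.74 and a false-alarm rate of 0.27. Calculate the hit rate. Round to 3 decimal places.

z(false-alarm rate) = z(0.27) = -0.6128
z(H) = z(FA) + d' = -0.6128 + 1.74 = 1.1272
hit rate = Φ(1.1272) = 0.8702

hit rate = 0.870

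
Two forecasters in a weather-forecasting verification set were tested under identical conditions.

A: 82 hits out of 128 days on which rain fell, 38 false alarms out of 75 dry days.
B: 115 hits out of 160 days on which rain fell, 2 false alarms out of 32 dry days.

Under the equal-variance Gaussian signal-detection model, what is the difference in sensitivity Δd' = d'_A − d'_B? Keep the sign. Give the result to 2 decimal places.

A: z(0.6406) = 0.360, z(0.5067) = 0.017, d' = 0.343
B: z(0.7188) = 0.579, z(0.0625) = -1.534, d' = 2.113
Δd' = d'_A − d'_B = 0.343 − 2.113 = -1.770
B has the higher sensitivity.

Δd' = -1.77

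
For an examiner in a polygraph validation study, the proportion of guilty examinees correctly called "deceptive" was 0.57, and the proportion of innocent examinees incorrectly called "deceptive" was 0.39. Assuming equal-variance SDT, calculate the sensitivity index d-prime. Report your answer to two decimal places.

z(0.57) = 0.1764, z(0.39) = -0.2793
d' = z(H) − z(FA) = 0.1764 − (-0.2793) = 0.4557

d-prime = 0.46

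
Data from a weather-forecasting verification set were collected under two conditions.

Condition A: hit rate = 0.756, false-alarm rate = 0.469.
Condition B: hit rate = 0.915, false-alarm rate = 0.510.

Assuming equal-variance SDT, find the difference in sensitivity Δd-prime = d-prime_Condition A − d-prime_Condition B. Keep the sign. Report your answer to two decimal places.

Δd-prime = -0.58

Condition A: z(0.756) = 0.693, z(0.469) = -0.078, d' = 0.771
Condition B: z(0.915) = 1.372, z(0.510) = 0.025, d' = 1.347
Δd' = d'_Condition A − d'_Condition B = 0.771 − 1.347 = -0.576
Condition B has the higher sensitivity.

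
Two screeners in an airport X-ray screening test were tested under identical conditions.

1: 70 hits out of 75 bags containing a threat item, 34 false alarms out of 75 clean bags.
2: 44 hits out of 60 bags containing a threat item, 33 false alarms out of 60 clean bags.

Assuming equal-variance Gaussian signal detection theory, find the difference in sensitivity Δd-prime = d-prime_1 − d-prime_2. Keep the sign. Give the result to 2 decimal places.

1: z(0.9333) = 1.501, z(0.4533) = -0.117, d' = 1.618
2: z(0.7333) = 0.623, z(0.5500) = 0.126, d' = 0.497
Δd' = d'_1 − d'_2 = 1.618 − 0.497 = 1.121
1 has the higher sensitivity.

Δd-prime = 1.12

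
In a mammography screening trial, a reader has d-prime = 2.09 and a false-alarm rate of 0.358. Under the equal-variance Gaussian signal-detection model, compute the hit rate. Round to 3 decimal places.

z(false-alarm rate) = z(0.358) = -0.3638
z(H) = z(FA) + d' = -0.3638 + 2.09 = 1.7262
hit rate = Φ(1.7262) = 0.9578

hit rate = 0.958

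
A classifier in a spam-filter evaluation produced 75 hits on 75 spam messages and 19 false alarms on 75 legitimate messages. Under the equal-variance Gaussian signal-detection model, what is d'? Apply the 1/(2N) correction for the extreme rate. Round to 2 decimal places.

d' = 3.14

The hit rate is 75/75 = 1, so apply the 1/(2N) correction: H → 1 − 1/(2·75) = 0.99333.
z(H) = z(0.99333) = 2.475
z(FA) = z(0.25333) = -0.664
d' = 2.475 − (-0.664) = 3.139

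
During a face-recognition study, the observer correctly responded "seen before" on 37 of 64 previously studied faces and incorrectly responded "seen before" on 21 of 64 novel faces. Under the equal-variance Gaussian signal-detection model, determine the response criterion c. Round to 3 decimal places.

c = 0.124

H = 37/64 = 0.5781
FA = 21/64 = 0.3281
z(H) = z(0.5781) = 0.1970
z(FA) = z(0.3281) = -0.4452
c = −½·[z(H) + z(FA)] = −0.5 × (0.1970 + (-0.4452)) = 0.1241
c > 0: the observer has a conservative response bias.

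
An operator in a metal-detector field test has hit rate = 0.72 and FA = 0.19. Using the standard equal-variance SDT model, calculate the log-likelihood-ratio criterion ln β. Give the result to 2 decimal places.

ln β = 0.22

z(H) = 0.583
z(FA) = -0.878
ln β = −½·[z(H)² − z(FA)²] = −0.5 × (0.340 − 0.771) = 0.2155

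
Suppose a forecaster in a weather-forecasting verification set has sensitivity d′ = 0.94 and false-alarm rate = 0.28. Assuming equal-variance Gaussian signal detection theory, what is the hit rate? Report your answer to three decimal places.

z(false-alarm rate) = z(0.28) = -0.5828
z(H) = z(FA) + d' = -0.5828 + 0.94 = 0.3572
hit rate = Φ(0.3572) = 0.6395

hit rate = 0.640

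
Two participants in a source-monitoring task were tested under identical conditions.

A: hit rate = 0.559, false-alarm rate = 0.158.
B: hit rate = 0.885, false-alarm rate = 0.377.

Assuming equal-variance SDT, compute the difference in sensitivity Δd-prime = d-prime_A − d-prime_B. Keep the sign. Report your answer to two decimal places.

A: z(0.559) = 0.148, z(0.158) = -1.003, d' = 1.151
B: z(0.885) = 1.200, z(0.377) = -0.313, d' = 1.513
Δd' = d'_A − d'_B = 1.151 − 1.513 = -0.362
B has the higher sensitivity.

Δd-prime = -0.36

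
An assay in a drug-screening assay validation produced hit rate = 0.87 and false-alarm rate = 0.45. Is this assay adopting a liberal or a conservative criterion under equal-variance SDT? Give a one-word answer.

liberal

z(H) = 1.126, z(FA) = -0.126
c = −½·(z(H) + z(FA)) = -0.500
c < 0 → liberal criterion (biased toward responding “yes”).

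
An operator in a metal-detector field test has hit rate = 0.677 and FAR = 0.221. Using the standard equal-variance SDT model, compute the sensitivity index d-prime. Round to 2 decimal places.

d-prime = 1.23

Φ⁻¹(H) = 0.459
Φ⁻¹(FA) = -0.769
d' = z(H) − z(FA) = 0.459 − (-0.769) = 1.228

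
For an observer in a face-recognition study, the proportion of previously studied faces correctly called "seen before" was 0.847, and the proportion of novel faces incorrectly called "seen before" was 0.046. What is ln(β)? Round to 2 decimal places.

z(H) = z(0.847) = 1.024
z(FA) = z(0.046) = -1.685
ln β = −½·[z(H)² − z(FA)²] = −0.5 × (1.049 − 2.839) = 0.895

ln β = 0.90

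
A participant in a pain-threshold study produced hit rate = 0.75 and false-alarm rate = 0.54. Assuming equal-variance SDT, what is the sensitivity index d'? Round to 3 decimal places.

d' = 0.574

z(H) = 0.6745
z(FA) = 0.1004
d' = z(H) − z(FA) = 0.6745 − 0.1004 = 0.5741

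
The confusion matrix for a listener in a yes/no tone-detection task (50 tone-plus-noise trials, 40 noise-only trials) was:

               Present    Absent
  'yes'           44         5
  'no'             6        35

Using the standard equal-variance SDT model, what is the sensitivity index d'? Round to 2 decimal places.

d' = 2.33

H = 44/50 = 0.8800
FA = 5/40 = 0.1250
z(0.8800) = 1.175, z(0.1250) = -1.150
d' = z(H) − z(FA) = 1.175 − (-1.150) = 2.325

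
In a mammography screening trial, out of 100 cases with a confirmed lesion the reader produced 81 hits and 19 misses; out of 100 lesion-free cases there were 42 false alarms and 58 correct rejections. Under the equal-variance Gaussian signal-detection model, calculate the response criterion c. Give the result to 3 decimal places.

H = 81/100 = 0.8100
FA = 42/100 = 0.4200
z(0.8100) = 0.8779, z(0.4200) = -0.2019
c = −½·[z(H) + z(FA)] = −0.5 × (0.8779 + (-0.2019)) = -0.3380
c < 0: the reader has a liberal response bias.

c = -0.338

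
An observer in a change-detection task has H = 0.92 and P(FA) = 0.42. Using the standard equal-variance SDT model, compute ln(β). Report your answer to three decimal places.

z(H) = z(0.92) = 1.4051
z(FA) = z(0.42) = -0.2019
ln β = −½·[z(H)² − z(FA)²] = −0.5 × (1.9743 − 0.0408) = -0.96675

ln β = -0.967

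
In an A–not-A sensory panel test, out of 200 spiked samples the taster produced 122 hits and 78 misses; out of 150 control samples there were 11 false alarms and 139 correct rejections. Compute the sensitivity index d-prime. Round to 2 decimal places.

H = 122/200 = 0.6100
FA = 11/150 = 0.0733
z(H) = z(0.6100) = 0.279
z(FA) = z(0.0733) = -1.452
d' = z(H) − z(FA) = 0.279 − (-1.452) = 1.731

d-prime = 1.73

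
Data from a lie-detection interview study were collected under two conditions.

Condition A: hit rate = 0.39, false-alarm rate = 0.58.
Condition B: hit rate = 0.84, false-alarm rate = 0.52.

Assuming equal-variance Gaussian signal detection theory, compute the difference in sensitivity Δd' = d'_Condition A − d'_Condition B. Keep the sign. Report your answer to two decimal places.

Condition A: z(0.39) = -0.279, z(0.58) = 0.202, d' = -0.481
Condition B: z(0.84) = 0.994, z(0.52) = 0.050, d' = 0.944
Δd' = d'_Condition A − d'_Condition B = -0.481 − 0.944 = -1.425
Condition B has the higher sensitivity.

Δd' = -1.43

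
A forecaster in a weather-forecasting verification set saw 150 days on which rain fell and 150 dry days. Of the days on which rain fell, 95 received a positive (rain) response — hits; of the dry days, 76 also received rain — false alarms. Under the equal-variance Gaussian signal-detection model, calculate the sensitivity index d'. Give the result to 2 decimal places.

d' = 0.32

H = 95/150 = 0.6333
FA = 76/150 = 0.5067
z(H) = z(0.6333) = 0.341
z(FA) = z(0.5067) = 0.017
d' = z(H) − z(FA) = 0.341 − 0.017 = 0.324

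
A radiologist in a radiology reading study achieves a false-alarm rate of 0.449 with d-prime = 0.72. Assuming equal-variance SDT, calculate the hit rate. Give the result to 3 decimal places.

z(false-alarm rate) = z(0.449) = -0.1282
z(H) = z(FA) + d' = -0.1282 + 0.72 = 0.5918
hit rate = Φ(0.5918) = 0.7230

hit rate = 0.723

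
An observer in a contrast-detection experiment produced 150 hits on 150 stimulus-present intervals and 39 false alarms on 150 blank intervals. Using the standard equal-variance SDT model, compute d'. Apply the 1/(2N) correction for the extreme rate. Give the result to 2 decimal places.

d' = 3.36

The hit rate is 150/150 = 1, so apply the 1/(2N) correction: H → 1 − 1/(2·150) = 0.99667.
z(H) = z(0.99667) = 2.713
z(FA) = z(0.26000) = -0.643
d' = 2.713 − (-0.643) = 3.356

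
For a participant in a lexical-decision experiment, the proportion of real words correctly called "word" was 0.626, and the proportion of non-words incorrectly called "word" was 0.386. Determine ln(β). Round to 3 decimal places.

ln β = -0.010

Φ⁻¹(H) = Φ⁻¹(0.626) = 0.3213
Φ⁻¹(FA) = Φ⁻¹(0.386) = -0.2898
ln β = −½·[z(H)² − z(FA)²] = −0.5 × (0.1032 − 0.0840) = -0.0096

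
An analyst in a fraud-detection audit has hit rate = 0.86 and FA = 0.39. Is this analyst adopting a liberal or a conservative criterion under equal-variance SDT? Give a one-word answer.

liberal

z(H) = 1.080, z(FA) = -0.279
c = −½·(z(H) + z(FA)) = -0.4005
c < 0 → liberal criterion (biased toward responding “yes”).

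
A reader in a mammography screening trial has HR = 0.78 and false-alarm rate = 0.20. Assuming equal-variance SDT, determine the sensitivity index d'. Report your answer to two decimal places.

z(0.78) = 0.772, z(0.20) = -0.842
d' = z(H) − z(FA) = 0.772 − (-0.842) = 1.614

d' = 1.61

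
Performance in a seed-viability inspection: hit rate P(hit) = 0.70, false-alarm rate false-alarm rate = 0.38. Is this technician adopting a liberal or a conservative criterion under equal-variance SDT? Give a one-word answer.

liberal

z(H) = 0.524, z(FA) = -0.305
c = −½·(z(H) + z(FA)) = -0.1095
c < 0 → liberal criterion (biased toward responding “yes”).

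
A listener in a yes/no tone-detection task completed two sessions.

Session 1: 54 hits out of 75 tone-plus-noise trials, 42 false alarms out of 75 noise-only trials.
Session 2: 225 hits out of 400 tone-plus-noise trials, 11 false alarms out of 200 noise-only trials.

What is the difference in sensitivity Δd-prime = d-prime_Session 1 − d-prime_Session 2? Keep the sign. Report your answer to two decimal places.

Session 1: z(0.7200) = 0.583, z(0.5600) = 0.151, d' = 0.432
Session 2: z(0.5625) = 0.157, z(0.0550) = -1.598, d' = 1.755
Δd' = d'_Session 1 − d'_Session 2 = 0.432 − 1.755 = -1.323
Session 2 has the higher sensitivity.

Δd-prime = -1.32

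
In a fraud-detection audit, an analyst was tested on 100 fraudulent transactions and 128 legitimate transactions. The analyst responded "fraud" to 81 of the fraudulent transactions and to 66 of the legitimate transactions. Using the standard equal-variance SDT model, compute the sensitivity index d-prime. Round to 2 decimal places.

d-prime = 0.84

H = 81/100 = 0.8100
FA = 66/128 = 0.5156
Φ⁻¹(H) = Φ⁻¹(0.8100) = 0.8779
Φ⁻¹(FA) = Φ⁻¹(0.5156) = 0.0391
d' = z(H) − z(FA) = 0.8779 − 0.0391 = 0.8388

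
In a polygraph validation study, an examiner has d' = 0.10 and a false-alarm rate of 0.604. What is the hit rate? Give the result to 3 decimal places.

hit rate = 0.642

z(false-alarm rate) = z(0.604) = 0.2637
z(H) = z(FA) + d' = 0.2637 + 0.10 = 0.3637
hit rate = Φ(0.3637) = 0.6420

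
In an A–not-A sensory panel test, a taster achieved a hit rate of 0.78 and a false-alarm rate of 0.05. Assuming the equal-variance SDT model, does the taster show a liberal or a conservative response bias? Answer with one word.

conservative

z(H) = 0.772, z(FA) = -1.645
c = −½·(z(H) + z(FA)) = 0.4365
c > 0 → conservative criterion (biased toward responding “no”).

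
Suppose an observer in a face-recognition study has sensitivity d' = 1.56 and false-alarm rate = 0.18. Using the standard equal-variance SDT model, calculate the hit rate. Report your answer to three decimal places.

hit rate = 0.740

z(false-alarm rate) = z(0.18) = -0.9154
z(H) = z(FA) + d' = -0.9154 + 1.56 = 0.6446
hit rate = Φ(0.6446) = 0.7404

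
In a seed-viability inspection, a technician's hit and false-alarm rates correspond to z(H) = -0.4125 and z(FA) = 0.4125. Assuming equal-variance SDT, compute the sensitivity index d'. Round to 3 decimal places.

d' = -0.825

d' = z(H) − z(FA) = -0.4125 − 0.4125 = -0.8250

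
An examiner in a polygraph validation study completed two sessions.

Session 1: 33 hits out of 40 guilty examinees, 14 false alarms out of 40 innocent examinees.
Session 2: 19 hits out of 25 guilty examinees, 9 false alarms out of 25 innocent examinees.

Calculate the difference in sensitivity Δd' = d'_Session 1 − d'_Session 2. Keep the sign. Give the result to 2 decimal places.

Δd' = 0.26

Session 1: z(0.8250) = 0.935, z(0.3500) = -0.385, d' = 1.320
Session 2: z(0.7600) = 0.706, z(0.3600) = -0.358, d' = 1.064
Δd' = d'_Session 1 − d'_Session 2 = 1.320 − 1.064 = 0.256
Session 1 has the higher sensitivity.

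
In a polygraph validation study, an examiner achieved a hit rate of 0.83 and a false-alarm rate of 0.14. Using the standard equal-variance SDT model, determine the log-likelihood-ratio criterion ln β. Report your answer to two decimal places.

z(H) = 0.954
z(FA) = -1.080
ln β = −½·[z(H)² − z(FA)²] = −0.5 × (0.910 − 1.166) = 0.128

ln β = 0.13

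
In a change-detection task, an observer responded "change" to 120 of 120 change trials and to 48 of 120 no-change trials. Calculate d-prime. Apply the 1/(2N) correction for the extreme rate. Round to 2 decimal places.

d-prime = 2.89

The hit rate is 120/120 = 1, so apply the 1/(2N) correction: H → 1 − 1/(2·120) = 0.99583.
z(H) = z(0.99583) = 2.638
z(FA) = z(0.40000) = -0.253
d' = 2.638 − (-0.253) = 2.891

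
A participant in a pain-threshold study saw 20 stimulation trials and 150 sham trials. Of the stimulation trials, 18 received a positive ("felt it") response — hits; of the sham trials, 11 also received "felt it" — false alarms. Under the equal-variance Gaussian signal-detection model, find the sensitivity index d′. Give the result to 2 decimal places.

H = 18/20 = 0.9000
FA = 11/150 = 0.0733
z(0.9000) = 1.282, z(0.0733) = -1.452
d' = z(H) − z(FA) = 1.282 − (-1.452) = 2.734

d′ = 2.73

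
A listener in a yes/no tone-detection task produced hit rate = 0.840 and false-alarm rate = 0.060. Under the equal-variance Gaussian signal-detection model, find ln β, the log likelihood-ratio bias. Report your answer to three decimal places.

z(H) = 0.9945
z(FA) = -1.5548
ln β = −½·[z(H)² − z(FA)²] = −0.5 × (0.9890 − 2.4174) = 0.7142

ln β = 0.714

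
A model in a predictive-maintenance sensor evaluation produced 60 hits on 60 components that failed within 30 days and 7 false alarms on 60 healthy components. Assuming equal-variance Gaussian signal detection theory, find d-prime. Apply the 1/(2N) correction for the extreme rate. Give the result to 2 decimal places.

The hit rate is 60/60 = 1, so apply the 1/(2N) correction: H → 1 − 1/(2·60) = 0.99167.
z(H) = z(0.99167) = 2.394
z(FA) = z(0.11667) = -1.192
d' = 2.394 − (-1.192) = 3.586

d-prime = 3.59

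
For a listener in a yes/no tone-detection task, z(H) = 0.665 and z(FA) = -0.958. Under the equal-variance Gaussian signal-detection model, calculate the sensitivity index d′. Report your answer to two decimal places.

d′ = 1.62

d' = z(H) − z(FA) = 0.665 − (-0.958) = 1.623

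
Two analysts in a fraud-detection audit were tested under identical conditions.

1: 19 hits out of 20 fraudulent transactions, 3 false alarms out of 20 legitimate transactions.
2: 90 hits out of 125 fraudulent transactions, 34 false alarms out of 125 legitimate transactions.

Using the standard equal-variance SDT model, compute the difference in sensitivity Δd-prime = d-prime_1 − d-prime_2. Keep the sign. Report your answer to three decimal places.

Δd-prime = 1.492

1: z(0.9500) = 1.6449, z(0.1500) = -1.0364, d' = 2.6813
2: z(0.7200) = 0.5828, z(0.2720) = -0.6068, d' = 1.1896
Δd' = d'_1 − d'_2 = 2.6813 − 1.1896 = 1.4917
1 has the higher sensitivity.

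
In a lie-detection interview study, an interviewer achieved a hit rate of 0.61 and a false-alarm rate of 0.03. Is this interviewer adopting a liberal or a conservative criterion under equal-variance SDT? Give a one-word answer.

z(H) = 0.279, z(FA) = -1.881
c = −½·(z(H) + z(FA)) = 0.801
c > 0 → conservative criterion (biased toward responding “no”).

conservative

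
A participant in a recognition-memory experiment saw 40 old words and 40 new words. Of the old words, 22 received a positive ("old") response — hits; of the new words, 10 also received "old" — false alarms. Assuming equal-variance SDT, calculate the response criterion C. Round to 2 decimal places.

H = 22/40 = 0.5500
FA = 10/40 = 0.2500
z(H) = 0.126
z(FA) = -0.674
c = −½·[z(H) + z(FA)] = −0.5 × (0.126 + (-0.674)) = 0.274
c > 0: the participant has a conservative response bias.

C = 0.27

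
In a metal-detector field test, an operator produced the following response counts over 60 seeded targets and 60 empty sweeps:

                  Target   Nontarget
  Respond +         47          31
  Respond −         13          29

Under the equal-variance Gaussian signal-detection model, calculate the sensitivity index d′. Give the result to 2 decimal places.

d′ = 0.74

H = 47/60 = 0.7833
FA = 31/60 = 0.5167
z(H) = 0.783
z(FA) = 0.042
d' = z(H) − z(FA) = 0.783 − 0.042 = 0.741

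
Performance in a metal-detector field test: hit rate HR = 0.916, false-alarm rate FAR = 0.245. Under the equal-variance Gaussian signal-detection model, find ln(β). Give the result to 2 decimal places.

ln β = -0.71

Φ⁻¹(H) = 1.379
Φ⁻¹(FA) = -0.690
ln β = −½·[z(H)² − z(FA)²] = −0.5 × (1.902 − 0.476) = -0.713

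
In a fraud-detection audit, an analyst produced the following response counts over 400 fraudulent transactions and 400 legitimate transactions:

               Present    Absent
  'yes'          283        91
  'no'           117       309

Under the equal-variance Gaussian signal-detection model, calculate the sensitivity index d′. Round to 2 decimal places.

H = 283/400 = 0.7075
FA = 91/400 = 0.2275
z(0.7075) = 0.5461, z(0.2275) = -0.7471
d' = z(H) − z(FA) = 0.5461 − (-0.7471) = 1.2932

d′ = 1.29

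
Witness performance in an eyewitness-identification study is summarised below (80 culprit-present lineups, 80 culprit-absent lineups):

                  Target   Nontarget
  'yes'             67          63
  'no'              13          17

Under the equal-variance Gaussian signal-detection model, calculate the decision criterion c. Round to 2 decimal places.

H = 67/80 = 0.8375
FA = 63/80 = 0.7875
z(H) = 0.984
z(FA) = 0.798
c = −½·[z(H) + z(FA)] = −0.5 × (0.984 + 0.798) = -0.891

c = -0.89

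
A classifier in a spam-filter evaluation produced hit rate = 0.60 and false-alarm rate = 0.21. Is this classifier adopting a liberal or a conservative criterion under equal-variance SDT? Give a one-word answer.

z(H) = 0.253, z(FA) = -0.806
c = −½·(z(H) + z(FA)) = 0.2765
c > 0 → conservative criterion (biased toward responding “no”).

conservative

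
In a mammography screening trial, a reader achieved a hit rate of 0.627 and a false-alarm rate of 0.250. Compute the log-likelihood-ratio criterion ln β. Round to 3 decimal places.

ln β = 0.175

z(H) = 0.3239
z(FA) = -0.6745
ln β = −½·[z(H)² − z(FA)²] = −0.5 × (0.1049 − 0.4550) = 0.17505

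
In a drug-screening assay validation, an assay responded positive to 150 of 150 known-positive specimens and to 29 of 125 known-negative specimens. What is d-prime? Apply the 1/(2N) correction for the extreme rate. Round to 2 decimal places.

The hit rate is 150/150 = 1, so apply the 1/(2N) correction: H → 1 − 1/(2·150) = 0.99667.
z(H) = z(0.99667) = 2.713
z(FA) = z(0.23200) = -0.732
d' = 2.713 − (-0.732) = 3.445

d-prime = 3.45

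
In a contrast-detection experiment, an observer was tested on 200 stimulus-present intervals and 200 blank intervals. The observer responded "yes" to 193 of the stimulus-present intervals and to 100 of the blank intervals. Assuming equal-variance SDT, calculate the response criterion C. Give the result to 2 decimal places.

C = -0.91

H = 193/200 = 0.9650
FA = 100/200 = 0.5000
z(H) = z(0.9650) = 1.8119
z(FA) = z(0.5000) = 0.0000
c = −½·[z(H) + z(FA)] = −0.5 × (1.8119 + 0.0000) = -0.90595
c < 0: the observer has a liberal response bias.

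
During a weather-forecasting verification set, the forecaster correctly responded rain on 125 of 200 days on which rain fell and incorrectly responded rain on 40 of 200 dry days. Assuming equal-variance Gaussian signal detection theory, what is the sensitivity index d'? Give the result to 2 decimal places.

d' = 1.16

H = 125/200 = 0.6250
FA = 40/200 = 0.2000
Φ⁻¹(H) = 0.319
Φ⁻¹(FA) = -0.842
d' = z(H) − z(FA) = 0.319 − (-0.842) = 1.161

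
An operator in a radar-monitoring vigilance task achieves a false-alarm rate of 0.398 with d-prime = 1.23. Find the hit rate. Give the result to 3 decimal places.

hit rate = 0.834

z(false-alarm rate) = z(0.398) = -0.2585
z(H) = z(FA) + d' = -0.2585 + 1.23 = 0.9715
hit rate = Φ(0.9715) = 0.8344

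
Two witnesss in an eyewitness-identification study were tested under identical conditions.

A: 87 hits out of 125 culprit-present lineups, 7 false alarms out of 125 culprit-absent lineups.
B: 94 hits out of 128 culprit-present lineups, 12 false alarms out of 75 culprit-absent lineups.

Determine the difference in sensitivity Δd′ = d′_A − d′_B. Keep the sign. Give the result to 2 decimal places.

Δd′ = 0.48

A: z(0.6960) = 0.513, z(0.0560) = -1.589, d' = 2.102
B: z(0.7344) = 0.626, z(0.1600) = -0.994, d' = 1.620
Δd' = d'_A − d'_B = 2.102 − 1.620 = 0.482
A has the higher sensitivity.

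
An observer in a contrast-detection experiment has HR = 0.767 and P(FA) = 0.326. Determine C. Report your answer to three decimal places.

C = -0.139

z(H) = z(0.767) = 0.7290
z(FA) = z(0.326) = -0.4510
c = −½·[z(H) + z(FA)] = −0.5 × (0.7290 + (-0.4510)) = -0.1390
c < 0: the observer has a liberal response bias.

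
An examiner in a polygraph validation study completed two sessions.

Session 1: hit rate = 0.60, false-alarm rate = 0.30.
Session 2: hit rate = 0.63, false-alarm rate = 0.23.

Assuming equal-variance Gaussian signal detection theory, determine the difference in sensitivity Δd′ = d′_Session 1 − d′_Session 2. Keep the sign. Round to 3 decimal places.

Session 1: z(0.60) = 0.2533, z(0.30) = -0.5244, d' = 0.7777
Session 2: z(0.63) = 0.3319, z(0.23) = -0.7388, d' = 1.0707
Δd' = d'_Session 1 − d'_Session 2 = 0.7777 − 1.0707 = -0.2930
Session 2 has the higher sensitivity.

Δd′ = -0.293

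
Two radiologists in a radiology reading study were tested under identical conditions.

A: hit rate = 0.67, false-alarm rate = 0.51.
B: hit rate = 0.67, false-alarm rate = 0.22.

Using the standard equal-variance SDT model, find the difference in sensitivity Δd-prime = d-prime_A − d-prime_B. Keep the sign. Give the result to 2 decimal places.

Δd-prime = -0.80

A: z(0.67) = 0.440, z(0.51) = 0.025, d' = 0.415
B: z(0.67) = 0.440, z(0.22) = -0.772, d' = 1.212
Δd' = d'_A − d'_B = 0.415 − 1.212 = -0.797
B has the higher sensitivity.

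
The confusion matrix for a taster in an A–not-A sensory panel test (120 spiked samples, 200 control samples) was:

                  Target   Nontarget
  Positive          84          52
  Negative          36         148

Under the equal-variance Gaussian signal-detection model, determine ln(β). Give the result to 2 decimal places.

ln β = 0.07

H = 84/120 = 0.7000
FA = 52/200 = 0.2600
Φ⁻¹(H) = 0.524
Φ⁻¹(FA) = -0.643
ln β = −½·[z(H)² − z(FA)²] = −0.5 × (0.275 − 0.413) = 0.069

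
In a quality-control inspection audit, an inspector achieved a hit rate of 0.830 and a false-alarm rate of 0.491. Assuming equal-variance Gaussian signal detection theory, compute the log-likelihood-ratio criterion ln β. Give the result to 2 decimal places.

Φ⁻¹(H) = 0.954
Φ⁻¹(FA) = -0.023
ln β = −½·[z(H)² − z(FA)²] = −0.5 × (0.910 − 0.001) = -0.4545

ln β = -0.45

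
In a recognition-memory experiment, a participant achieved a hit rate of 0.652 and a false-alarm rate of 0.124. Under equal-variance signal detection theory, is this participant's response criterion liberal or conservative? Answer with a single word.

z(H) = 0.391, z(FA) = -1.155
c = −½·(z(H) + z(FA)) = 0.382
c > 0 → conservative criterion (biased toward responding “no”).

conservative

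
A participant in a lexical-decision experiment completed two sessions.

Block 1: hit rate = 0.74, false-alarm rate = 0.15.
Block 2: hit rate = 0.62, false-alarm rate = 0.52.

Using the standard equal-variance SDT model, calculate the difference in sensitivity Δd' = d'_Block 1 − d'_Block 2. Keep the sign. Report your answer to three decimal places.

Block 1: z(0.74) = 0.6433, z(0.15) = -1.0364, d' = 1.6797
Block 2: z(0.62) = 0.3055, z(0.52) = 0.0502, d' = 0.2553
Δd' = d'_Block 1 − d'_Block 2 = 1.6797 − 0.2553 = 1.4244
Block 1 has the higher sensitivity.

Δd' = 1.424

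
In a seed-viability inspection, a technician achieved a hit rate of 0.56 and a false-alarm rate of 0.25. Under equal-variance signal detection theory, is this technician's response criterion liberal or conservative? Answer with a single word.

z(H) = 0.151, z(FA) = -0.674
c = −½·(z(H) + z(FA)) = 0.2615
c > 0 → conservative criterion (biased toward responding “no”).

conservative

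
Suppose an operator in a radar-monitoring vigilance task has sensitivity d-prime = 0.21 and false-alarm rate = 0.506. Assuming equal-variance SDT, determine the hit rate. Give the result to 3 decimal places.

hit rate = 0.589

z(false-alarm rate) = z(0.506) = 0.0150
z(H) = z(FA) + d' = 0.0150 + 0.21 = 0.2250
hit rate = Φ(0.2250) = 0.5890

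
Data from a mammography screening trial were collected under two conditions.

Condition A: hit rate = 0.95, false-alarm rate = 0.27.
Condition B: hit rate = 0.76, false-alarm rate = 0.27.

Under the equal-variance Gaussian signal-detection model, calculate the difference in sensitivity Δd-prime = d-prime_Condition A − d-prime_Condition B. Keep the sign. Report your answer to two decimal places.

Condition A: z(0.95) = 1.645, z(0.27) = -0.613, d' = 2.258
Condition B: z(0.76) = 0.706, z(0.27) = -0.613, d' = 1.319
Δd' = d'_Condition A − d'_Condition B = 2.258 − 1.319 = 0.939
Condition A has the higher sensitivity.

Δd-prime = 0.94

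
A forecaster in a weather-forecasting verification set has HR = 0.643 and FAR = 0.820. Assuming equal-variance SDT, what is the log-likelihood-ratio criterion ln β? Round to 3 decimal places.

z(0.643) = 0.3665, z(0.820) = 0.9154
ln β = −½·[z(H)² − z(FA)²] = −0.5 × (0.1343 − 0.8380) = 0.35185

ln β = 0.352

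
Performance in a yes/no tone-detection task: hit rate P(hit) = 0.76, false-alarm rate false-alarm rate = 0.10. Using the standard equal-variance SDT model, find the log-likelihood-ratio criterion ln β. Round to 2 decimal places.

ln β = 0.57

Φ⁻¹(H) = 0.706
Φ⁻¹(FA) = -1.282
ln β = −½·[z(H)² − z(FA)²] = −0.5 × (0.498 − 1.644) = 0.573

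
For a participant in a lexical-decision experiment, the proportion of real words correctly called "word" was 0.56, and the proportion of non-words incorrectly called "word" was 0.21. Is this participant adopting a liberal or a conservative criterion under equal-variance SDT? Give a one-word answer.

conservative

z(H) = 0.151, z(FA) = -0.806
c = −½·(z(H) + z(FA)) = 0.3275
c > 0 → conservative criterion (biased toward responding “no”).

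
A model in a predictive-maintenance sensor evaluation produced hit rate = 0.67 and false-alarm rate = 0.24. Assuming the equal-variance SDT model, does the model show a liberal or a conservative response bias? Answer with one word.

z(H) = 0.440, z(FA) = -0.706
c = −½·(z(H) + z(FA)) = 0.133
c > 0 → conservative criterion (biased toward responding “no”).

conservative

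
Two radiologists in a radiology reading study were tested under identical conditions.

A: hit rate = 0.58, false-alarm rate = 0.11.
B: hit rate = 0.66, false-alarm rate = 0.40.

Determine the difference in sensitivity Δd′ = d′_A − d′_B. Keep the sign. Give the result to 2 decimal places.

A: z(0.58) = 0.202, z(0.11) = -1.227, d' = 1.429
B: z(0.66) = 0.412, z(0.40) = -0.253, d' = 0.665
Δd' = d'_A − d'_B = 1.429 − 0.665 = 0.764
A has the higher sensitivity.

Δd′ = 0.76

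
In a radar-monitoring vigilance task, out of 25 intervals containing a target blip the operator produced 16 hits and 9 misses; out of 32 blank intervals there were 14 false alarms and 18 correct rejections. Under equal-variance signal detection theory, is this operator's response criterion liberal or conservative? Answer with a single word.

liberal

z(H) = 0.358, z(FA) = -0.157
c = −½·(z(H) + z(FA)) = -0.1005
c < 0 → liberal criterion (biased toward responding “yes”).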